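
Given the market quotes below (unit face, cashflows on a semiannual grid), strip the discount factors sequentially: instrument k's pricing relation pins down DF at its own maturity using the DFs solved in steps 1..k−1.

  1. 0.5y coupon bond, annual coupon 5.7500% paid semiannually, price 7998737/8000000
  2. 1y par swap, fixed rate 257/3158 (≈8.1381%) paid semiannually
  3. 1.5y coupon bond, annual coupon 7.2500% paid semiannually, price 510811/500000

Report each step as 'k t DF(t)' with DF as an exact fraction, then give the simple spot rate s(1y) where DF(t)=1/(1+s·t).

1 1/2 9719/10000
2 1 9229/10000
3 3/2 2299/2500
s(1y) = (1/(9229/10000) − 1)/(1) = 771/9229 ≈ 8.3541%

step 1 [0.5y] bond c/2=23/800: DF=(7998737/8000000 − 23/800·(0))/(1+23/800) = 9719/10000 ≈ 0.971900
step 2 [1y] swap r/2=257/6316: DF=(1 − 257/6316·(0.971900))/(1+257/6316) = 9229/10000 ≈ 0.922900
step 3 [1.5y] bond c/2=29/800: DF=(510811/500000 − 29/800·(0.971900+0.922900))/(1+29/800) = 2299/2500 ≈ 0.919600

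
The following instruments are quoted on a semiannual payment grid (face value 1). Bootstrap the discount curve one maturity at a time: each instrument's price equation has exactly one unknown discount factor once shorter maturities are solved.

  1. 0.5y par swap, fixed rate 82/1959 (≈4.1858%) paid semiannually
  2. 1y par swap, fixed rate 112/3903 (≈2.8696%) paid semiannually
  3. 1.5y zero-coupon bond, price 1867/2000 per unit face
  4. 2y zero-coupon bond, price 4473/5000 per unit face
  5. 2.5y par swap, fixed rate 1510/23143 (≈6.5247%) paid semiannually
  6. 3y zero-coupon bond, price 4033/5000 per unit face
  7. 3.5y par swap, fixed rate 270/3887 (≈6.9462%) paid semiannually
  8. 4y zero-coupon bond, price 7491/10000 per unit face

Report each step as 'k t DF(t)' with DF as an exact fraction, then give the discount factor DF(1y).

step 1 [0.5y] swap r/2=41/1959: DF=(1 − 41/1959·(0))/(1+41/1959) = 1959/2000 ≈ 0.979500
step 2 [1y] swap r/2=56/3903: DF=(1 − 56/3903·(0.979500))/(1+56/3903) = 243/250 ≈ 0.972000
step 3 [1.5y] zero: DF = P = 1867/2000 ≈ 0.933500
step 4 [2y] zero: DF = P = 4473/5000 ≈ 0.894600
step 5 [2.5y] swap r/2=755/23143: DF=(1 − 755/23143·(0.979500+0.972000+0.933500+0.894600))/(1+755/23143) = 849/1000 ≈ 0.849000
step 6 [3y] zero: DF = P = 4033/5000 ≈ 0.806600
step 7 [3.5y] swap r/2=135/3887: DF=(1 − 135/3887·(0.979500+0.972000+0.933500+0.894600+0.849000+0.806600))/(1+135/3887) = 98/125 ≈ 0.784000
step 8 [4y] zero: DF = P = 7491/10000 ≈ 0.749100

1 1/2 1959/2000
2 1 243/250
3 3/2 1867/2000
4 2 4473/5000
5 5/2 849/1000
6 3 4033/5000
7 7/2 98/125
8 4 7491/10000
DF(1y) = 243/250 ≈ 0.972000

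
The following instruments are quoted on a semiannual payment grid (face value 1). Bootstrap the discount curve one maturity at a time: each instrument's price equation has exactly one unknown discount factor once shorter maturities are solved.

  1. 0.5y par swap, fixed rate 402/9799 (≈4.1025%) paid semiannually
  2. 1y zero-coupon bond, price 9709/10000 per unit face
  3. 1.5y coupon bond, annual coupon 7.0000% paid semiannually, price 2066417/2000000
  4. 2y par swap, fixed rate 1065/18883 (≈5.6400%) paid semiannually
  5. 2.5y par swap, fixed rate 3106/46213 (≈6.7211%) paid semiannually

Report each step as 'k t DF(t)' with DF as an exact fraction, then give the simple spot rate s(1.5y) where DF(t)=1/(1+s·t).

1 1/2 9799/10000
2 1 9709/10000
3 3/2 9323/10000
4 2 1787/2000
5 5/2 8447/10000
s(1.5y) = (1/(9323/10000) − 1)/(3/2) = 1354/27969 ≈ 4.8411%

step 1 [0.5y] swap r/2=201/9799: DF=(1 − 201/9799·(0))/(1+201/9799) = 9799/10000 ≈ 0.979900
step 2 [1y] zero: DF = P = 9709/10000 ≈ 0.970900
step 3 [1.5y] bond c/2=7/200: DF=(2066417/2000000 − 7/200·(0.979900+0.970900))/(1+7/200) = 9323/10000 ≈ 0.932300
step 4 [2y] swap r/2=1065/37766: DF=(1 − 1065/37766·(0.979900+0.970900+0.932300))/(1+1065/37766) = 1787/2000 ≈ 0.893500
step 5 [2.5y] swap r/2=1553/46213: DF=(1 − 1553/46213·(0.979900+0.970900+0.932300+0.893500))/(1+1553/46213) = 8447/10000 ≈ 0.844700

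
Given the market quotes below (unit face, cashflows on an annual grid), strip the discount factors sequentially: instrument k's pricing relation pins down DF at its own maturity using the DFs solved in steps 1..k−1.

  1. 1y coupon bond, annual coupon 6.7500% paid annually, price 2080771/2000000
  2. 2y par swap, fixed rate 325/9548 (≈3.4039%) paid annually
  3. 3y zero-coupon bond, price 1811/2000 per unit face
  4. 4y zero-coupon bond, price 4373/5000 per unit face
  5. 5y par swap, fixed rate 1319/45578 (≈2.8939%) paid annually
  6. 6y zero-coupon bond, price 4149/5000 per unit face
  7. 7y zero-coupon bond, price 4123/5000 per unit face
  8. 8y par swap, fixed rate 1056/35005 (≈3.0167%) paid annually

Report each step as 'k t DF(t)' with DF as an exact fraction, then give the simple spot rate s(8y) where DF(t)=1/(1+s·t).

1 1 4873/5000
2 2 187/200
3 3 1811/2000
4 4 4373/5000
5 5 8681/10000
6 6 4149/5000
7 7 4123/5000
8 8 493/625
s(8y) = (1/(493/625) − 1)/(8) = 33/986 ≈ 3.3469%

step 1 [1y] bond c/1=27/400: DF=(2080771/2000000 − 27/400·(0))/(1+27/400) = 4873/5000 ≈ 0.974600
step 2 [2y] swap r/1=325/9548: DF=(1 − 325/9548·(0.974600))/(1+325/9548) = 187/200 ≈ 0.935000
step 3 [3y] zero: DF = P = 1811/2000 ≈ 0.905500
step 4 [4y] zero: DF = P = 4373/5000 ≈ 0.874600
step 5 [5y] swap r/1=1319/45578: DF=(1 − 1319/45578·(0.974600+0.935000+0.905500+0.874600))/(1+1319/45578) = 8681/10000 ≈ 0.868100
step 6 [6y] zero: DF = P = 4149/5000 ≈ 0.829800
step 7 [7y] zero: DF = P = 4123/5000 ≈ 0.824600
step 8 [8y] swap r/1=1056/35005: DF=(1 − 1056/35005·(0.974600+0.935000+0.905500+0.874600+0.868100+0.829800+0.824600))/(1+1056/35005) = 493/625 ≈ 0.788800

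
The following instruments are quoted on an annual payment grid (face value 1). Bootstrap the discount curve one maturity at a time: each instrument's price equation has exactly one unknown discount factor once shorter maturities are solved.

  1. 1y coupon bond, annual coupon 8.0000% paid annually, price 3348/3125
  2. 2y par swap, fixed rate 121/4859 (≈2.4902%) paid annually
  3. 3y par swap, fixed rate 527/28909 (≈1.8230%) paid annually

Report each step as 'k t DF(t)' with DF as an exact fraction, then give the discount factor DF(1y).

1 1 124/125
2 2 2379/2500
3 3 9473/10000
DF(1y) = 124/125 ≈ 0.992000

step 1 [1y] bond c/1=2/25: DF=(3348/3125 − 2/25·(0))/(1+2/25) = 124/125 ≈ 0.992000
step 2 [2y] swap r/1=121/4859: DF=(1 − 121/4859·(0.992000))/(1+121/4859) = 2379/2500 ≈ 0.951600
step 3 [3y] swap r/1=527/28909: DF=(1 − 527/28909·(0.992000+0.951600))/(1+527/28909) = 9473/10000 ≈ 0.947300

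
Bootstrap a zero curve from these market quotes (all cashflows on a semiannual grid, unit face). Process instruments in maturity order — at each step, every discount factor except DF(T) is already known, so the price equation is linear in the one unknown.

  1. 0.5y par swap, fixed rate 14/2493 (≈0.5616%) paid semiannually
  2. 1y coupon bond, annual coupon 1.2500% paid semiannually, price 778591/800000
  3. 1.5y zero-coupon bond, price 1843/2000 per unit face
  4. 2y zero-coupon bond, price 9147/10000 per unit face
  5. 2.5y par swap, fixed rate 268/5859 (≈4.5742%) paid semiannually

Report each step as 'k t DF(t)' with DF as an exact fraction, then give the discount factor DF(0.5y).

1 1/2 2493/2500
2 1 961/1000
3 3/2 1843/2000
4 2 9147/10000
5 5/2 558/625
DF(0.5y) = 2493/2500 ≈ 0.997200

step 1 [0.5y] swap r/2=7/2493: DF=(1 − 7/2493·(0))/(1+7/2493) = 2493/2500 ≈ 0.997200
step 2 [1y] bond c/2=1/160: DF=(778591/800000 − 1/160·(0.997200))/(1+1/160) = 961/1000 ≈ 0.961000
step 3 [1.5y] zero: DF = P = 1843/2000 ≈ 0.921500
step 4 [2y] zero: DF = P = 9147/10000 ≈ 0.914700
step 5 [2.5y] swap r/2=134/5859: DF=(1 − 134/5859·(0.997200+0.961000+0.921500+0.914700))/(1+134/5859) = 558/625 ≈ 0.892800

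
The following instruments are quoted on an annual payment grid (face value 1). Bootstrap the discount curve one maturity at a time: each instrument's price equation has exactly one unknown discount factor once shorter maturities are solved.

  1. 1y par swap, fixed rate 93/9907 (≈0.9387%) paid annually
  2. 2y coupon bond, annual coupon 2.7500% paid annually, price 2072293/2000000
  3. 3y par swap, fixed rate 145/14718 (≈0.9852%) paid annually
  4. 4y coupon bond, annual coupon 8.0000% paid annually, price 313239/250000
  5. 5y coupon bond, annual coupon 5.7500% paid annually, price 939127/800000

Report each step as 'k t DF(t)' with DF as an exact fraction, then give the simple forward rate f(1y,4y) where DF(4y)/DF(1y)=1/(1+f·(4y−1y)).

1 1 9907/10000
2 2 9819/10000
3 3 971/1000
4 4 9421/10000
5 5 2247/2500
f(1y,4y) = ((9907/10000)/(9421/10000) − 1)/(3) = 162/9421 ≈ 1.7196%

step 1 [1y] swap r/1=93/9907: DF=(1 − 93/9907·(0))/(1+93/9907) = 9907/10000 ≈ 0.990700
step 2 [2y] bond c/1=11/400: DF=(2072293/2000000 − 11/400·(0.990700))/(1+11/400) = 9819/10000 ≈ 0.981900
step 3 [3y] swap r/1=145/14718: DF=(1 − 145/14718·(0.990700+0.981900))/(1+145/14718) = 971/1000 ≈ 0.971000
step 4 [4y] bond c/1=2/25: DF=(313239/250000 − 2/25·(0.990700+0.981900+0.971000))/(1+2/25) = 9421/10000 ≈ 0.942100
step 5 [5y] bond c/1=23/400: DF=(939127/800000 − 23/400·(0.990700+0.981900+0.971000+0.942100))/(1+23/400) = 2247/2500 ≈ 0.898800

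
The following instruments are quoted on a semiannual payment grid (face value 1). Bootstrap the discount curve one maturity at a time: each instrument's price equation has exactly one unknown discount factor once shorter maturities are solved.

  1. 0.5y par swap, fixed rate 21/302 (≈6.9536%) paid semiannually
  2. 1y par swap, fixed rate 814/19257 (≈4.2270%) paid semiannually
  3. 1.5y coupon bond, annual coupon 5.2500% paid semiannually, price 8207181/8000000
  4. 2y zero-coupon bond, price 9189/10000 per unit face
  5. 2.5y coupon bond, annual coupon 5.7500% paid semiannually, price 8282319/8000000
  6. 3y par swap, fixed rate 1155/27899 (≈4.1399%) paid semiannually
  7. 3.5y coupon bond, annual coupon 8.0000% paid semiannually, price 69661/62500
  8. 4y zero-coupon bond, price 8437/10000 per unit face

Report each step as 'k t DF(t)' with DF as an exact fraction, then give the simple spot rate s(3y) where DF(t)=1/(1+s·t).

step 1 [0.5y] swap r/2=21/604: DF=(1 − 21/604·(0))/(1+21/604) = 604/625 ≈ 0.966400
step 2 [1y] swap r/2=407/19257: DF=(1 − 407/19257·(0.966400))/(1+407/19257) = 9593/10000 ≈ 0.959300
step 3 [1.5y] bond c/2=21/800: DF=(8207181/8000000 − 21/800·(0.966400+0.959300))/(1+21/800) = 594/625 ≈ 0.950400
step 4 [2y] zero: DF = P = 9189/10000 ≈ 0.918900
step 5 [2.5y] bond c/2=23/800: DF=(8282319/8000000 − 23/800·(0.966400+0.959300+0.950400+0.918900))/(1+23/800) = 9003/10000 ≈ 0.900300
step 6 [3y] swap r/2=1155/55798: DF=(1 − 1155/55798·(0.966400+0.959300+0.950400+0.918900+0.900300))/(1+1155/55798) = 1769/2000 ≈ 0.884500
step 7 [3.5y] bond c/2=1/25: DF=(69661/62500 − 1/25·(0.966400+0.959300+0.950400+0.918900+0.900300+0.884500))/(1+1/25) = 8571/10000 ≈ 0.857100
step 8 [4y] zero: DF = P = 8437/10000 ≈ 0.843700

1 1/2 604/625
2 1 9593/10000
3 3/2 594/625
4 2 9189/10000
5 5/2 9003/10000
6 3 1769/2000
7 7/2 8571/10000
8 4 8437/10000
s(3y) = (1/(1769/2000) − 1)/(3) = 77/1769 ≈ 4.3527%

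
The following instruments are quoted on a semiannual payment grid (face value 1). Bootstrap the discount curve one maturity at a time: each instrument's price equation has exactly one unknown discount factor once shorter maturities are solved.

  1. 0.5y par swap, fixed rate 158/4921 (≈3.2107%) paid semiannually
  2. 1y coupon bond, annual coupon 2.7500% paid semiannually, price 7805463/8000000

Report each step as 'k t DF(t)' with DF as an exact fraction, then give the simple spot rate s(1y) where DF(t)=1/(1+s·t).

1 1/2 4921/5000
2 1 9491/10000
s(1y) = (1/(9491/10000) − 1)/(1) = 509/9491 ≈ 5.3630%

step 1 [0.5y] swap r/2=79/4921: DF=(1 − 79/4921·(0))/(1+79/4921) = 4921/5000 ≈ 0.984200
step 2 [1y] bond c/2=11/800: DF=(7805463/8000000 − 11/800·(0.984200))/(1+11/800) = 9491/10000 ≈ 0.949100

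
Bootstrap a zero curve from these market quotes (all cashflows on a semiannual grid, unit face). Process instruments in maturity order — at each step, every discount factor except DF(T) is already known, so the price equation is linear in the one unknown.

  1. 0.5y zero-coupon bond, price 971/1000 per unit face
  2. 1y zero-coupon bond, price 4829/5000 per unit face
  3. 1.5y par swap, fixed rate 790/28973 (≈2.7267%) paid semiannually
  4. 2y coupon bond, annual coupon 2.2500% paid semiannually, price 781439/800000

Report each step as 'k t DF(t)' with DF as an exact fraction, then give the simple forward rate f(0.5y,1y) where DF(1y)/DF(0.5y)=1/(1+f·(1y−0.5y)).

1 1/2 971/1000
2 1 4829/5000
3 3/2 1921/2000
4 2 9337/10000
f(0.5y,1y) = ((971/1000)/(4829/5000) − 1)/(1/2) = 52/4829 ≈ 1.0768%

step 1 [0.5y] zero: DF = P = 971/1000 ≈ 0.971000
step 2 [1y] zero: DF = P = 4829/5000 ≈ 0.965800
step 3 [1.5y] swap r/2=395/28973: DF=(1 − 395/28973·(0.971000+0.965800))/(1+395/28973) = 1921/2000 ≈ 0.960500
step 4 [2y] bond c/2=9/800: DF=(781439/800000 − 9/800·(0.971000+0.965800+0.960500))/(1+9/800) = 9337/10000 ≈ 0.933700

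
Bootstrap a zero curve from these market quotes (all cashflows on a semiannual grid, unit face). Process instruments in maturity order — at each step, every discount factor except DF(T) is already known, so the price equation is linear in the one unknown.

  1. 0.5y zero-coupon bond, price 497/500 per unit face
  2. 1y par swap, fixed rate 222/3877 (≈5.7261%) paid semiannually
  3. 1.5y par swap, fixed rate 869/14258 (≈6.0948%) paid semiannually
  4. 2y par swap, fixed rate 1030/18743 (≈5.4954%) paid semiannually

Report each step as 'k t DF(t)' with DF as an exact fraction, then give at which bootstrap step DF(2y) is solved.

1 1/2 497/500
2 1 1889/2000
3 3/2 9131/10000
4 2 897/1000
DF(2y) is solved at step 4

step 1 [0.5y] zero: DF = P = 497/500 ≈ 0.994000
step 2 [1y] swap r/2=111/3877: DF=(1 − 111/3877·(0.994000))/(1+111/3877) = 1889/2000 ≈ 0.944500
step 3 [1.5y] swap r/2=869/28516: DF=(1 − 869/28516·(0.994000+0.944500))/(1+869/28516) = 9131/10000 ≈ 0.913100
step 4 [2y] swap r/2=515/18743: DF=(1 − 515/18743·(0.994000+0.944500+0.913100))/(1+515/18743) = 897/1000 ≈ 0.897000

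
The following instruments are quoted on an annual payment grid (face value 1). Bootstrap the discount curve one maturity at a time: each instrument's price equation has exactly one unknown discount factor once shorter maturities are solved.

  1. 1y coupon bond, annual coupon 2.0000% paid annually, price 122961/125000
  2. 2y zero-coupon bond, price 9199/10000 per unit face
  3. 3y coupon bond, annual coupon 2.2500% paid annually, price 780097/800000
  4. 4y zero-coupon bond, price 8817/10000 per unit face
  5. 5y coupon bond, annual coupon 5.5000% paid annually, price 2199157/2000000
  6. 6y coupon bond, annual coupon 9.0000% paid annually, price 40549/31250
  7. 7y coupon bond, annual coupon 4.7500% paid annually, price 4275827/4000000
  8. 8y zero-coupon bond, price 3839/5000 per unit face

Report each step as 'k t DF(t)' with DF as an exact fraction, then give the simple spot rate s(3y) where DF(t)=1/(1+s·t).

step 1 [1y] bond c/1=1/50: DF=(122961/125000 − 1/50·(0))/(1+1/50) = 2411/2500 ≈ 0.964400
step 2 [2y] zero: DF = P = 9199/10000 ≈ 0.919900
step 3 [3y] bond c/1=9/400: DF=(780097/800000 − 9/400·(0.964400+0.919900))/(1+9/400) = 4561/5000 ≈ 0.912200
step 4 [4y] zero: DF = P = 8817/10000 ≈ 0.881700
step 5 [5y] bond c/1=11/200: DF=(2199157/2000000 − 11/200·(0.964400+0.919900+0.912200+0.881700))/(1+11/200) = 1701/2000 ≈ 0.850500
step 6 [6y] bond c/1=9/100: DF=(40549/31250 − 9/100·(0.964400+0.919900+0.912200+0.881700+0.850500))/(1+9/100) = 1633/2000 ≈ 0.816500
step 7 [7y] bond c/1=19/400: DF=(4275827/4000000 − 19/400·(0.964400+0.919900+0.912200+0.881700+0.850500+0.816500))/(1+19/400) = 7781/10000 ≈ 0.778100
step 8 [8y] zero: DF = P = 3839/5000 ≈ 0.767800

1 1 2411/2500
2 2 9199/10000
3 3 4561/5000
4 4 8817/10000
5 5 1701/2000
6 6 1633/2000
7 7 7781/10000
8 8 3839/5000
s(3y) = (1/(4561/5000) − 1)/(3) = 439/13683 ≈ 3.2084%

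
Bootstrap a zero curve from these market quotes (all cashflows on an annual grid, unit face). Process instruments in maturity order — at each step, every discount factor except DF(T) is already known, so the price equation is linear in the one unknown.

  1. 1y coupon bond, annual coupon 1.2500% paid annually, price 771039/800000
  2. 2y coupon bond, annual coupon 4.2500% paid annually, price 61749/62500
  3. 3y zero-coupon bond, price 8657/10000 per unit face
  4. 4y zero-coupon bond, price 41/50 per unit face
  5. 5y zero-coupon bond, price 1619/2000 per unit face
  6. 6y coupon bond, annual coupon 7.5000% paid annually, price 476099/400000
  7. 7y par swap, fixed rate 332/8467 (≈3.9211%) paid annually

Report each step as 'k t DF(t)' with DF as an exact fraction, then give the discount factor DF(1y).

step 1 [1y] bond c/1=1/80: DF=(771039/800000 − 1/80·(0))/(1+1/80) = 9519/10000 ≈ 0.951900
step 2 [2y] bond c/1=17/400: DF=(61749/62500 − 17/400·(0.951900))/(1+17/400) = 9089/10000 ≈ 0.908900
step 3 [3y] zero: DF = P = 8657/10000 ≈ 0.865700
step 4 [4y] zero: DF = P = 41/50 ≈ 0.820000
step 5 [5y] zero: DF = P = 1619/2000 ≈ 0.809500
step 6 [6y] bond c/1=3/40: DF=(476099/400000 − 3/40·(0.951900+0.908900+0.865700+0.820000+0.809500))/(1+3/40) = 8033/10000 ≈ 0.803300
step 7 [7y] swap r/1=332/8467: DF=(1 − 332/8467·(0.951900+0.908900+0.865700+0.820000+0.809500+0.803300))/(1+332/8467) = 1919/2500 ≈ 0.767600

1 1 9519/10000
2 2 9089/10000
3 3 8657/10000
4 4 41/50
5 5 1619/2000
6 6 8033/10000
7 7 1919/2500
DF(1y) = 9519/10000 ≈ 0.951900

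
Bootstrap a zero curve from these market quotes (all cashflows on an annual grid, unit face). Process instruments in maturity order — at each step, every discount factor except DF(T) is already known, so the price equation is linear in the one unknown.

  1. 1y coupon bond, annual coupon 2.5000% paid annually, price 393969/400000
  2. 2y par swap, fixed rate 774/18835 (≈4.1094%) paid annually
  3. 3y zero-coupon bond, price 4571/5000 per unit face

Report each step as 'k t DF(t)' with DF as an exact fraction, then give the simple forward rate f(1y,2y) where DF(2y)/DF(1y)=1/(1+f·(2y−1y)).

1 1 9609/10000
2 2 4613/5000
3 3 4571/5000
f(1y,2y) = ((9609/10000)/(4613/5000) − 1)/(1) = 383/9226 ≈ 4.1513%

step 1 [1y] bond c/1=1/40: DF=(393969/400000 − 1/40·(0))/(1+1/40) = 9609/10000 ≈ 0.960900
step 2 [2y] swap r/1=774/18835: DF=(1 − 774/18835·(0.960900))/(1+774/18835) = 4613/5000 ≈ 0.922600
step 3 [3y] zero: DF = P = 4571/5000 ≈ 0.914200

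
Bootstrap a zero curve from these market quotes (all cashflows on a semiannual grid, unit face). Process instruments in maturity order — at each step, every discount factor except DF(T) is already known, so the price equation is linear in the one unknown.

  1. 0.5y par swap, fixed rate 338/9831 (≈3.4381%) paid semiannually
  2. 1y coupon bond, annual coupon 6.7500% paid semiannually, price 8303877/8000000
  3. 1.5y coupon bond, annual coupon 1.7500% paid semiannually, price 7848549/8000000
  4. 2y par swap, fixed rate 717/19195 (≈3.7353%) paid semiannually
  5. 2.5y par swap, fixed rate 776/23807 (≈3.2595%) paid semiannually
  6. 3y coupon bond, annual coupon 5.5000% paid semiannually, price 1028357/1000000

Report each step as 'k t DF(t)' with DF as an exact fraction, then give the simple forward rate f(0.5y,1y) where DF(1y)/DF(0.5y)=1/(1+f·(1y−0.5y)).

step 1 [0.5y] swap r/2=169/9831: DF=(1 − 169/9831·(0))/(1+169/9831) = 9831/10000 ≈ 0.983100
step 2 [1y] bond c/2=27/800: DF=(8303877/8000000 − 27/800·(0.983100))/(1+27/800) = 243/250 ≈ 0.972000
step 3 [1.5y] bond c/2=7/800: DF=(7848549/8000000 − 7/800·(0.983100+0.972000))/(1+7/800) = 2389/2500 ≈ 0.955600
step 4 [2y] swap r/2=717/38390: DF=(1 − 717/38390·(0.983100+0.972000+0.955600))/(1+717/38390) = 9283/10000 ≈ 0.928300
step 5 [2.5y] swap r/2=388/23807: DF=(1 − 388/23807·(0.983100+0.972000+0.955600+0.928300))/(1+388/23807) = 1153/1250 ≈ 0.922400
step 6 [3y] bond c/2=11/400: DF=(1028357/1000000 − 11/400·(0.983100+0.972000+0.955600+0.928300+0.922400))/(1+11/400) = 4367/5000 ≈ 0.873400

1 1/2 9831/10000
2 1 243/250
3 3/2 2389/2500
4 2 9283/10000
5 5/2 1153/1250
6 3 4367/5000
f(0.5y,1y) = ((9831/10000)/(243/250) − 1)/(1/2) = 37/1620 ≈ 2.2840%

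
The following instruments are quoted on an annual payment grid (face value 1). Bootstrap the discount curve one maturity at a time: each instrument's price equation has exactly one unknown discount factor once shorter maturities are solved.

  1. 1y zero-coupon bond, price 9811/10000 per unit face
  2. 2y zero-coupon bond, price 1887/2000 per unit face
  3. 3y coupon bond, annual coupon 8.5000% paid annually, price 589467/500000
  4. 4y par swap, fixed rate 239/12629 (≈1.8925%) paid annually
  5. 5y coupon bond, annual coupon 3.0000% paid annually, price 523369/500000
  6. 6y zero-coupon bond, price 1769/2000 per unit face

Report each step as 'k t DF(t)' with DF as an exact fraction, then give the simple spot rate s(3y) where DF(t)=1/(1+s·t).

1 1 9811/10000
2 2 1887/2000
3 3 4679/5000
4 4 9283/10000
5 5 9059/10000
6 6 1769/2000
s(3y) = (1/(4679/5000) − 1)/(3) = 107/4679 ≈ 2.2868%

step 1 [1y] zero: DF = P = 9811/10000 ≈ 0.981100
step 2 [2y] zero: DF = P = 1887/2000 ≈ 0.943500
step 3 [3y] bond c/1=17/200: DF=(589467/500000 − 17/200·(0.981100+0.943500))/(1+17/200) = 4679/5000 ≈ 0.935800
step 4 [4y] swap r/1=239/12629: DF=(1 − 239/12629·(0.981100+0.943500+0.935800))/(1+239/12629) = 9283/10000 ≈ 0.928300
step 5 [5y] bond c/1=3/100: DF=(523369/500000 − 3/100·(0.981100+0.943500+0.935800+0.928300))/(1+3/100) = 9059/10000 ≈ 0.905900
step 6 [6y] zero: DF = P = 1769/2000 ≈ 0.884500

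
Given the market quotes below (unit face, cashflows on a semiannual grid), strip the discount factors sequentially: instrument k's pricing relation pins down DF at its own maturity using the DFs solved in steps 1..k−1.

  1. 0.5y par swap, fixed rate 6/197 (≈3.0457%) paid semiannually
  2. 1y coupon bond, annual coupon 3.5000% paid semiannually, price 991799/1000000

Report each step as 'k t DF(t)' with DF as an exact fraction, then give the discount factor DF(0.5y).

step 1 [0.5y] swap r/2=3/197: DF=(1 − 3/197·(0))/(1+3/197) = 197/200 ≈ 0.985000
step 2 [1y] bond c/2=7/400: DF=(991799/1000000 − 7/400·(0.985000))/(1+7/400) = 4789/5000 ≈ 0.957800

1 1/2 197/200
2 1 4789/5000
DF(0.5y) = 197/200 ≈ 0.985000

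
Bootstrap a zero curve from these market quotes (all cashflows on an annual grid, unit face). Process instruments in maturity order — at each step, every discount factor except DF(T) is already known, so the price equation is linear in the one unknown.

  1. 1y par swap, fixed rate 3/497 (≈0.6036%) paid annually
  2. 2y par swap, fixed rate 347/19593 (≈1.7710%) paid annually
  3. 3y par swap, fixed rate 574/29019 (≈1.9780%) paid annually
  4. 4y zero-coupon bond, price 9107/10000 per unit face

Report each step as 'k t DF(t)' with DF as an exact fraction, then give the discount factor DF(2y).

step 1 [1y] swap r/1=3/497: DF=(1 − 3/497·(0))/(1+3/497) = 497/500 ≈ 0.994000
step 2 [2y] swap r/1=347/19593: DF=(1 − 347/19593·(0.994000))/(1+347/19593) = 9653/10000 ≈ 0.965300
step 3 [3y] swap r/1=574/29019: DF=(1 − 574/29019·(0.994000+0.965300))/(1+574/29019) = 4713/5000 ≈ 0.942600
step 4 [4y] zero: DF = P = 9107/10000 ≈ 0.910700

1 1 497/500
2 2 9653/10000
3 3 4713/5000
4 4 9107/10000
DF(2y) = 9653/10000 ≈ 0.965300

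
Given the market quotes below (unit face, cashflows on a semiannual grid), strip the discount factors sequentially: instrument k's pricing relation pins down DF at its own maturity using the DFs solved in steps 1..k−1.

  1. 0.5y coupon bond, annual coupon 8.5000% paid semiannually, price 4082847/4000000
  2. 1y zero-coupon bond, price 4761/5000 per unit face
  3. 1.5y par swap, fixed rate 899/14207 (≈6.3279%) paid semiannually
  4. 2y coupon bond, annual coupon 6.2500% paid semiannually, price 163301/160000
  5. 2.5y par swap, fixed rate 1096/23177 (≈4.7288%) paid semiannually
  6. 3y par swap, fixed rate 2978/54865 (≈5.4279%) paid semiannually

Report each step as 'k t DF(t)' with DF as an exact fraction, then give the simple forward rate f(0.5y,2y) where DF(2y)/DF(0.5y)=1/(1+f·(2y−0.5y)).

1 1/2 9791/10000
2 1 4761/5000
3 3/2 9101/10000
4 2 2259/2500
5 5/2 1113/1250
6 3 8511/10000
f(0.5y,2y) = ((9791/10000)/(2259/2500) − 1)/(3/2) = 755/13554 ≈ 5.5703%

step 1 [0.5y] bond c/2=17/400: DF=(4082847/4000000 − 17/400·(0))/(1+17/400) = 9791/10000 ≈ 0.979100
step 2 [1y] zero: DF = P = 4761/5000 ≈ 0.952200
step 3 [1.5y] swap r/2=899/28414: DF=(1 − 899/28414·(0.979100+0.952200))/(1+899/28414) = 9101/10000 ≈ 0.910100
step 4 [2y] bond c/2=1/32: DF=(163301/160000 − 1/32·(0.979100+0.952200+0.910100))/(1+1/32) = 2259/2500 ≈ 0.903600
step 5 [2.5y] swap r/2=548/23177: DF=(1 − 548/23177·(0.979100+0.952200+0.910100+0.903600))/(1+548/23177) = 1113/1250 ≈ 0.890400
step 6 [3y] swap r/2=1489/54865: DF=(1 − 1489/54865·(0.979100+0.952200+0.910100+0.903600+0.890400))/(1+1489/54865) = 8511/10000 ≈ 0.851100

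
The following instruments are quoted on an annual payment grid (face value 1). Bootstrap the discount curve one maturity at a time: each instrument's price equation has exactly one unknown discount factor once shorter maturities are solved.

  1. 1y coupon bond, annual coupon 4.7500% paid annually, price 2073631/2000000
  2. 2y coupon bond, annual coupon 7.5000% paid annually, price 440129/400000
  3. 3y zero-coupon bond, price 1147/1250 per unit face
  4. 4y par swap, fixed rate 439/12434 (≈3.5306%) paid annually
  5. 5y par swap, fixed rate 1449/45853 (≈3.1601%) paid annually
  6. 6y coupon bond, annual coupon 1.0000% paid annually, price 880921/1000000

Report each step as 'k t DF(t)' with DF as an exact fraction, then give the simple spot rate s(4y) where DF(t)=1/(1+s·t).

1 1 4949/5000
2 2 1909/2000
3 3 1147/1250
4 4 8683/10000
5 5 8551/10000
6 6 2067/2500
s(4y) = (1/(8683/10000) − 1)/(4) = 1317/34732 ≈ 3.7919%

step 1 [1y] bond c/1=19/400: DF=(2073631/2000000 − 19/400·(0))/(1+19/400) = 4949/5000 ≈ 0.989800
step 2 [2y] bond c/1=3/40: DF=(440129/400000 − 3/40·(0.989800))/(1+3/40) = 1909/2000 ≈ 0.954500
step 3 [3y] zero: DF = P = 1147/1250 ≈ 0.917600
step 4 [4y] swap r/1=439/12434: DF=(1 − 439/12434·(0.989800+0.954500+0.917600))/(1+439/12434) = 8683/10000 ≈ 0.868300
step 5 [5y] swap r/1=1449/45853: DF=(1 − 1449/45853·(0.989800+0.954500+0.917600+0.868300))/(1+1449/45853) = 8551/10000 ≈ 0.855100
step 6 [6y] bond c/1=1/100: DF=(880921/1000000 − 1/100·(0.989800+0.954500+0.917600+0.868300+0.855100))/(1+1/100) = 2067/2500 ≈ 0.826800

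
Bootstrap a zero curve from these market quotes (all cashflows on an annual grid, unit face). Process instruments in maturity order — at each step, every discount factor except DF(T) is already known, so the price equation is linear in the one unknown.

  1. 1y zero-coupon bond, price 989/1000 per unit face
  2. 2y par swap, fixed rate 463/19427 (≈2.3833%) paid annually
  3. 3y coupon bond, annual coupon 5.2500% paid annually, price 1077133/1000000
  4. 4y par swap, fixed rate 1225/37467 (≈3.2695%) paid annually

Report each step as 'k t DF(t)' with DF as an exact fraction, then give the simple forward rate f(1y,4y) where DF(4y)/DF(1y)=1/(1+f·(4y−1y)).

1 1 989/1000
2 2 9537/10000
3 3 1853/2000
4 4 351/400
f(1y,4y) = ((989/1000)/(351/400) − 1)/(3) = 223/5265 ≈ 4.2355%

step 1 [1y] zero: DF = P = 989/1000 ≈ 0.989000
step 2 [2y] swap r/1=463/19427: DF=(1 − 463/19427·(0.989000))/(1+463/19427) = 9537/10000 ≈ 0.953700
step 3 [3y] bond c/1=21/400: DF=(1077133/1000000 − 21/400·(0.989000+0.953700))/(1+21/400) = 1853/2000 ≈ 0.926500
step 4 [4y] swap r/1=1225/37467: DF=(1 − 1225/37467·(0.989000+0.953700+0.926500))/(1+1225/37467) = 351/400 ≈ 0.877500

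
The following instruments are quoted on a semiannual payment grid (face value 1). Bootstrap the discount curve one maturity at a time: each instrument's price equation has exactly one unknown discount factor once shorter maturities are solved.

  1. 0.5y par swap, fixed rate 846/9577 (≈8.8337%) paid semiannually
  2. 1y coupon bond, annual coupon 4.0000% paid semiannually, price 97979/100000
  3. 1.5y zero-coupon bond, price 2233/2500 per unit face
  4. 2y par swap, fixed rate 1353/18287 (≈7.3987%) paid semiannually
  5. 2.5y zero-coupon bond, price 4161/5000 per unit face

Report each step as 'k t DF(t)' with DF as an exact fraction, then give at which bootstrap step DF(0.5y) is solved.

step 1 [0.5y] swap r/2=423/9577: DF=(1 − 423/9577·(0))/(1+423/9577) = 9577/10000 ≈ 0.957700
step 2 [1y] bond c/2=1/50: DF=(97979/100000 − 1/50·(0.957700))/(1+1/50) = 4709/5000 ≈ 0.941800
step 3 [1.5y] zero: DF = P = 2233/2500 ≈ 0.893200
step 4 [2y] swap r/2=1353/36574: DF=(1 − 1353/36574·(0.957700+0.941800+0.893200))/(1+1353/36574) = 8647/10000 ≈ 0.864700
step 5 [2.5y] zero: DF = P = 4161/5000 ≈ 0.832200

1 1/2 9577/10000
2 1 4709/5000
3 3/2 2233/2500
4 2 8647/10000
5 5/2 4161/5000
DF(0.5y) is solved at step 1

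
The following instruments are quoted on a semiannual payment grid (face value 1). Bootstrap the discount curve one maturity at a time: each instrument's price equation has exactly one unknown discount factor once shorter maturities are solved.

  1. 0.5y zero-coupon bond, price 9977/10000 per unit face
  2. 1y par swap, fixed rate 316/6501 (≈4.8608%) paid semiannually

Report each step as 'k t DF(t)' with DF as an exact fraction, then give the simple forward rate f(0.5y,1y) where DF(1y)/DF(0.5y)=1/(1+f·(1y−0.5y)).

1 1/2 9977/10000
2 1 4763/5000
f(0.5y,1y) = ((9977/10000)/(4763/5000) − 1)/(1/2) = 41/433 ≈ 9.4688%

step 1 [0.5y] zero: DF = P = 9977/10000 ≈ 0.997700
step 2 [1y] swap r/2=158/6501: DF=(1 − 158/6501·(0.997700))/(1+158/6501) = 4763/5000 ≈ 0.952600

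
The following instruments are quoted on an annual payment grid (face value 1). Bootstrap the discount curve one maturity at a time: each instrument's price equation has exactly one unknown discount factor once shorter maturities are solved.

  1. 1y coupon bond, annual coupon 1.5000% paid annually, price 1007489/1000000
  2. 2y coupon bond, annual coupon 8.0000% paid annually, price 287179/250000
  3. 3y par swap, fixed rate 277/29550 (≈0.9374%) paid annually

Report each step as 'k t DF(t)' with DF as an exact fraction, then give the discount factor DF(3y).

step 1 [1y] bond c/1=3/200: DF=(1007489/1000000 − 3/200·(0))/(1+3/200) = 4963/5000 ≈ 0.992600
step 2 [2y] bond c/1=2/25: DF=(287179/250000 − 2/25·(0.992600))/(1+2/25) = 9901/10000 ≈ 0.990100
step 3 [3y] swap r/1=277/29550: DF=(1 − 277/29550·(0.992600+0.990100))/(1+277/29550) = 9723/10000 ≈ 0.972300

1 1 4963/5000
2 2 9901/10000
3 3 9723/10000
DF(3y) = 9723/10000 ≈ 0.972300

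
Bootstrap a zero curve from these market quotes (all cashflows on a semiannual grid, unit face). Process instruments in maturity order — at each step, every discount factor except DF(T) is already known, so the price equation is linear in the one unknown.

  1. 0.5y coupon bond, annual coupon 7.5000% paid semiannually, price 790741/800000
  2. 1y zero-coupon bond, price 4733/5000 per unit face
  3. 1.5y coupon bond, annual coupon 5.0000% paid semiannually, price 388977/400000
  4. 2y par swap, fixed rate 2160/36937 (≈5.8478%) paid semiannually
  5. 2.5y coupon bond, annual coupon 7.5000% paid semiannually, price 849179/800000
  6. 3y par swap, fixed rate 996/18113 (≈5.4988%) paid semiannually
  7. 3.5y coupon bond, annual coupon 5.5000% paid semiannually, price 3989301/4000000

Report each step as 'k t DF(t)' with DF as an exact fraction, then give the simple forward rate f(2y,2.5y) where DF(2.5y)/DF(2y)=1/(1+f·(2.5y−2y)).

1 1/2 9527/10000
2 1 4733/5000
3 3/2 564/625
4 2 223/250
5 5/2 556/625
6 3 4253/5000
7 7/2 2063/2500
f(2y,2.5y) = ((223/250)/(556/625) − 1)/(1/2) = 3/556 ≈ 0.5396%

step 1 [0.5y] bond c/2=3/80: DF=(790741/800000 − 3/80·(0))/(1+3/80) = 9527/10000 ≈ 0.952700
step 2 [1y] zero: DF = P = 4733/5000 ≈ 0.946600
step 3 [1.5y] bond c/2=1/40: DF=(388977/400000 − 1/40·(0.952700+0.946600))/(1+1/40) = 564/625 ≈ 0.902400
step 4 [2y] swap r/2=1080/36937: DF=(1 − 1080/36937·(0.952700+0.946600+0.902400))/(1+1080/36937) = 223/250 ≈ 0.892000
step 5 [2.5y] bond c/2=3/80: DF=(849179/800000 − 3/80·(0.952700+0.946600+0.902400+0.892000))/(1+3/80) = 556/625 ≈ 0.889600
step 6 [3y] swap r/2=498/18113: DF=(1 − 498/18113·(0.952700+0.946600+0.902400+0.892000+0.889600))/(1+498/18113) = 4253/5000 ≈ 0.850600
step 7 [3.5y] bond c/2=11/400: DF=(3989301/4000000 − 11/400·(0.952700+0.946600+0.902400+0.892000+0.889600+0.850600))/(1+11/400) = 2063/2500 ≈ 0.825200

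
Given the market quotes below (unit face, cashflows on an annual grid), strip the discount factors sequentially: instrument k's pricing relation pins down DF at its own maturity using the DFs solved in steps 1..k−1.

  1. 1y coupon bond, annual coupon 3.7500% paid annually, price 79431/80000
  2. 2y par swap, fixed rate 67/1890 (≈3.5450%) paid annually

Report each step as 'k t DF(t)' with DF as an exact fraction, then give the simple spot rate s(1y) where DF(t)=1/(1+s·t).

1 1 957/1000
2 2 933/1000
s(1y) = (1/(957/1000) − 1)/(1) = 43/957 ≈ 4.4932%

step 1 [1y] bond c/1=3/80: DF=(79431/80000 − 3/80·(0))/(1+3/80) = 957/1000 ≈ 0.957000
step 2 [2y] swap r/1=67/1890: DF=(1 − 67/1890·(0.957000))/(1+67/1890) = 933/1000 ≈ 0.933000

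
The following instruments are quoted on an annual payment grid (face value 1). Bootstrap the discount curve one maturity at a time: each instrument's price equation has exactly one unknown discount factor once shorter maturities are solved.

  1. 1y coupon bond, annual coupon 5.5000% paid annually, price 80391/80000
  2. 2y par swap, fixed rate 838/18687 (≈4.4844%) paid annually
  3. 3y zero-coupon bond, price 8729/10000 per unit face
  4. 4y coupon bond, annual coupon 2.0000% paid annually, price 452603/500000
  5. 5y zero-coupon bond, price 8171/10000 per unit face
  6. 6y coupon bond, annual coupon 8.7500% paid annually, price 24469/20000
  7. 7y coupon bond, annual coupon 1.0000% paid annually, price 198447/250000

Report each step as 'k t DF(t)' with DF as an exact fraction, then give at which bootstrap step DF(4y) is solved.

1 1 381/400
2 2 4581/5000
3 3 8729/10000
4 4 8337/10000
5 5 8171/10000
6 6 1929/2500
7 7 1837/2500
DF(4y) is solved at step 4

step 1 [1y] bond c/1=11/200: DF=(80391/80000 − 11/200·(0))/(1+11/200) = 381/400 ≈ 0.952500
step 2 [2y] swap r/1=838/18687: DF=(1 − 838/18687·(0.952500))/(1+838/18687) = 4581/5000 ≈ 0.916200
step 3 [3y] zero: DF = P = 8729/10000 ≈ 0.872900
step 4 [4y] bond c/1=1/50: DF=(452603/500000 − 1/50·(0.952500+0.916200+0.872900))/(1+1/50) = 8337/10000 ≈ 0.833700
step 5 [5y] zero: DF = P = 8171/10000 ≈ 0.817100
step 6 [6y] bond c/1=7/80: DF=(24469/20000 − 7/80·(0.952500+0.916200+0.872900+0.833700+0.817100))/(1+7/80) = 1929/2500 ≈ 0.771600
step 7 [7y] bond c/1=1/100: DF=(198447/250000 − 1/100·(0.952500+0.916200+0.872900+0.833700+0.817100+0.771600))/(1+1/100) = 1837/2500 ≈ 0.734800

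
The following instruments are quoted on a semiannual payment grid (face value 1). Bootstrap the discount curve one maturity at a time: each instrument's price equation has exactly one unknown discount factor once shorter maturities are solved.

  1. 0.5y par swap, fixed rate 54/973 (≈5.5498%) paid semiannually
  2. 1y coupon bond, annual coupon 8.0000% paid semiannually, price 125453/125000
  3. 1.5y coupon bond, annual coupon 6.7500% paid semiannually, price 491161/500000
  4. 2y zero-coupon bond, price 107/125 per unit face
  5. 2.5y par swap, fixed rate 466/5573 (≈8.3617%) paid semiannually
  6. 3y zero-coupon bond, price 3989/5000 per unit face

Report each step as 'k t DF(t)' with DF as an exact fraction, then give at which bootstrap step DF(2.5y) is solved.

1 1/2 973/1000
2 1 2319/2500
3 3/2 4441/5000
4 2 107/125
5 5/2 1017/1250
6 3 3989/5000
DF(2.5y) is solved at step 5

step 1 [0.5y] swap r/2=27/973: DF=(1 − 27/973·(0))/(1+27/973) = 973/1000 ≈ 0.973000
step 2 [1y] bond c/2=1/25: DF=(125453/125000 − 1/25·(0.973000))/(1+1/25) = 2319/2500 ≈ 0.927600
step 3 [1.5y] bond c/2=27/800: DF=(491161/500000 − 27/800·(0.973000+0.927600))/(1+27/800) = 4441/5000 ≈ 0.888200
step 4 [2y] zero: DF = P = 107/125 ≈ 0.856000
step 5 [2.5y] swap r/2=233/5573: DF=(1 − 233/5573·(0.973000+0.927600+0.888200+0.856000))/(1+233/5573) = 1017/1250 ≈ 0.813600
step 6 [3y] zero: DF = P = 3989/5000 ≈ 0.797800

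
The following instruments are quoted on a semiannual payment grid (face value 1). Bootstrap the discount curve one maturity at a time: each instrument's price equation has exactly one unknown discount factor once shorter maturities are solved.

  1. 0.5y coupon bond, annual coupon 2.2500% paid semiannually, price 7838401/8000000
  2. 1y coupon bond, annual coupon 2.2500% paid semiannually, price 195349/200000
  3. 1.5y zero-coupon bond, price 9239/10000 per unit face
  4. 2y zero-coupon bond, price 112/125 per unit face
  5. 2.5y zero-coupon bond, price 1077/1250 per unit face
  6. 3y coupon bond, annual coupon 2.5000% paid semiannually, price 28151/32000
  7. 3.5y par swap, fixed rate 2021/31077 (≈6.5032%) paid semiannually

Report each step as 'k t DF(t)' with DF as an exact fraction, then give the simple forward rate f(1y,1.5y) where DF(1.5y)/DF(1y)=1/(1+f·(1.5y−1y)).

1 1/2 9689/10000
2 1 9551/10000
3 3/2 9239/10000
4 2 112/125
5 5/2 1077/1250
6 3 203/250
7 7/2 7979/10000
f(1y,1.5y) = ((9551/10000)/(9239/10000) − 1)/(1/2) = 624/9239 ≈ 6.7540%

step 1 [0.5y] bond c/2=9/800: DF=(7838401/8000000 − 9/800·(0))/(1+9/800) = 9689/10000 ≈ 0.968900
step 2 [1y] bond c/2=9/800: DF=(195349/200000 − 9/800·(0.968900))/(1+9/800) = 9551/10000 ≈ 0.955100
step 3 [1.5y] zero: DF = P = 9239/10000 ≈ 0.923900
step 4 [2y] zero: DF = P = 112/125 ≈ 0.896000
step 5 [2.5y] zero: DF = P = 1077/1250 ≈ 0.861600
step 6 [3y] bond c/2=1/80: DF=(28151/32000 − 1/80·(0.968900+0.955100+0.923900+0.896000+0.861600))/(1+1/80) = 203/250 ≈ 0.812000
step 7 [3.5y] swap r/2=2021/62154: DF=(1 − 2021/62154·(0.968900+0.955100+0.923900+0.896000+0.861600+0.812000))/(1+2021/62154) = 7979/10000 ≈ 0.797900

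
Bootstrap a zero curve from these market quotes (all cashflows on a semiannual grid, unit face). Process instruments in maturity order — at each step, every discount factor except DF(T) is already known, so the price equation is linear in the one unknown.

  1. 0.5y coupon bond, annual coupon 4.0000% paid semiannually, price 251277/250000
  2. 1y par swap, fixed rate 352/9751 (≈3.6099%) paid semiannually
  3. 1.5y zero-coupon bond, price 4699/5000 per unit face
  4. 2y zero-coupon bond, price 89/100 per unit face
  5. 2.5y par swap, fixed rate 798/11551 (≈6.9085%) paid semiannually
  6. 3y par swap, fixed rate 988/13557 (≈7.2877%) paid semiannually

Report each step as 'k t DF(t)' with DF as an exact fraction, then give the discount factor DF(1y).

1 1/2 4927/5000
2 1 603/625
3 3/2 4699/5000
4 2 89/100
5 5/2 2101/2500
6 3 1003/1250
DF(1y) = 603/625 ≈ 0.964800

step 1 [0.5y] bond c/2=1/50: DF=(251277/250000 − 1/50·(0))/(1+1/50) = 4927/5000 ≈ 0.985400
step 2 [1y] swap r/2=176/9751: DF=(1 − 176/9751·(0.985400))/(1+176/9751) = 603/625 ≈ 0.964800
step 3 [1.5y] zero: DF = P = 4699/5000 ≈ 0.939800
step 4 [2y] zero: DF = P = 89/100 ≈ 0.890000
step 5 [2.5y] swap r/2=399/11551: DF=(1 − 399/11551·(0.985400+0.964800+0.939800+0.890000))/(1+399/11551) = 2101/2500 ≈ 0.840400
step 6 [3y] swap r/2=494/13557: DF=(1 − 494/13557·(0.985400+0.964800+0.939800+0.890000+0.840400))/(1+494/13557) = 1003/1250 ≈ 0.802400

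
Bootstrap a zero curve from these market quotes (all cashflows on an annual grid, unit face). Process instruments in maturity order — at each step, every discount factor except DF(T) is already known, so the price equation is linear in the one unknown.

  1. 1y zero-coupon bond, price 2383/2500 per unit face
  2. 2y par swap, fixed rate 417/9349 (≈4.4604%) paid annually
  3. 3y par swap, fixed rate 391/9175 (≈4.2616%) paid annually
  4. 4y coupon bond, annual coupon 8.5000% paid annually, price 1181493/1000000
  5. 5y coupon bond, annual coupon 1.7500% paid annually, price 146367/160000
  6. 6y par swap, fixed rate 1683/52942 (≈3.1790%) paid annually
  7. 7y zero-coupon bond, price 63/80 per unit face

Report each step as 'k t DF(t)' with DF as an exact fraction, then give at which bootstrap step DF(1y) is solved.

step 1 [1y] zero: DF = P = 2383/2500 ≈ 0.953200
step 2 [2y] swap r/1=417/9349: DF=(1 − 417/9349·(0.953200))/(1+417/9349) = 4583/5000 ≈ 0.916600
step 3 [3y] swap r/1=391/9175: DF=(1 − 391/9175·(0.953200+0.916600))/(1+391/9175) = 8827/10000 ≈ 0.882700
step 4 [4y] bond c/1=17/200: DF=(1181493/1000000 − 17/200·(0.953200+0.916600+0.882700))/(1+17/200) = 8733/10000 ≈ 0.873300
step 5 [5y] bond c/1=7/400: DF=(146367/160000 − 7/400·(0.953200+0.916600+0.882700+0.873300))/(1+7/400) = 8367/10000 ≈ 0.836700
step 6 [6y] swap r/1=1683/52942: DF=(1 − 1683/52942·(0.953200+0.916600+0.882700+0.873300+0.836700))/(1+1683/52942) = 8317/10000 ≈ 0.831700
step 7 [7y] zero: DF = P = 63/80 ≈ 0.787500

1 1 2383/2500
2 2 4583/5000
3 3 8827/10000
4 4 8733/10000
5 5 8367/10000
6 6 8317/10000
7 7 63/80
DF(1y) is solved at step 1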